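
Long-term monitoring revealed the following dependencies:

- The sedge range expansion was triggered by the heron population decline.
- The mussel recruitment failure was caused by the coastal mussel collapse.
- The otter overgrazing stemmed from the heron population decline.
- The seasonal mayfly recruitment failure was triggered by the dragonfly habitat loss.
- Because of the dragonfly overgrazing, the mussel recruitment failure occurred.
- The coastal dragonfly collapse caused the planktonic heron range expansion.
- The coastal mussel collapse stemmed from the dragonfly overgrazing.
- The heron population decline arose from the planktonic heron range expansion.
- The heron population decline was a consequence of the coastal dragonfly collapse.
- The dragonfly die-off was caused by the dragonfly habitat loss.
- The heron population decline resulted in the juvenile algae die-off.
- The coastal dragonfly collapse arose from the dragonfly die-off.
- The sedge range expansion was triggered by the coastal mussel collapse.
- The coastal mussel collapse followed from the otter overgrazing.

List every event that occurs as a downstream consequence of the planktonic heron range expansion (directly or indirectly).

the coastal mussel collapse, the heron population decline, the juvenile algae die-off, the mussel recruitment failure, the otter overgrazing, the sedge range expansion

Direct effects: the heron population decline.
2 steps out: the otter overgrazing, the juvenile algae die-off, the sedge range expansion.
3 steps out: the coastal mussel collapse.
4 steps out: the mussel recruitment failure.
Not reachable from it: the dragonfly habitat loss, the dragonfly die-off, the seasonal mayfly recruitment failure, the coastal dragonfly collapse, the dragonfly overgrazing.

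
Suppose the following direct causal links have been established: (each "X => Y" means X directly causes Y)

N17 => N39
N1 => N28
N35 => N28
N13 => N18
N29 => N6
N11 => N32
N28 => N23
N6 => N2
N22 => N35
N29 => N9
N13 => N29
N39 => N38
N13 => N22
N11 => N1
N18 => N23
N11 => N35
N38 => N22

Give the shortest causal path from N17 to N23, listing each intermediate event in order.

N17 → N39
N39 → N38
N38 → N22
N22 → N35
N35 → N28
N28 → N23
Length: 6 steps.

N17 → N39 → N38 → N22 → N35 → N28 → N23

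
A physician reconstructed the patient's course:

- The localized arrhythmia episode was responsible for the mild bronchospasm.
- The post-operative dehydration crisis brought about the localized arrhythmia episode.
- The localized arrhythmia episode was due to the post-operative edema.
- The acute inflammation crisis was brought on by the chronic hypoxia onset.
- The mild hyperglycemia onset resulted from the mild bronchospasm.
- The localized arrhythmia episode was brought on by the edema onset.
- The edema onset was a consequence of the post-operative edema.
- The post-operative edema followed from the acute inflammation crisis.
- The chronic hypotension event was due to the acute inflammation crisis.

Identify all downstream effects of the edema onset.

the localized arrhythmia episode, the mild bronchospasm, the mild hyperglycemia onset

Direct effects: the localized arrhythmia episode.
2 steps out: the mild bronchospasm.
3 steps out: the mild hyperglycemia onset.
Not reachable from it: the chronic hypoxia onset, the acute inflammation crisis, the chronic hypotension event, the post-operative edema, the post-operative dehydration crisis.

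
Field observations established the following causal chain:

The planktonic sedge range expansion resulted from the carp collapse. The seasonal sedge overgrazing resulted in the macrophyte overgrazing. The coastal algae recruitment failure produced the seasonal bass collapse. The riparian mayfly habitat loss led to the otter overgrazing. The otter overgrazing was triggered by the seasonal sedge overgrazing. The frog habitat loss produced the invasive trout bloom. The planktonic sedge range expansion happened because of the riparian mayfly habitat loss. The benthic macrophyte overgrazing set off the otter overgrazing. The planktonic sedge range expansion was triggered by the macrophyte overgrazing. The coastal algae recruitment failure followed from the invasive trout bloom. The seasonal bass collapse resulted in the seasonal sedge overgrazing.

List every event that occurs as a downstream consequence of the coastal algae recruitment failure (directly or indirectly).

Direct effects: the seasonal bass collapse.
2 steps out: the seasonal sedge overgrazing.
3 steps out: the macrophyte overgrazing, the otter overgrazing.
4 steps out: the planktonic sedge range expansion.
Not reachable from it: the frog habitat loss, the invasive trout bloom, the carp collapse, the benthic macrophyte overgrazing, the riparian mayfly habitat loss.

the macrophyte overgrazing, the otter overgrazing, the planktonic sedge range expansion, the seasonal bass collapse, the seasonal sedge overgrazing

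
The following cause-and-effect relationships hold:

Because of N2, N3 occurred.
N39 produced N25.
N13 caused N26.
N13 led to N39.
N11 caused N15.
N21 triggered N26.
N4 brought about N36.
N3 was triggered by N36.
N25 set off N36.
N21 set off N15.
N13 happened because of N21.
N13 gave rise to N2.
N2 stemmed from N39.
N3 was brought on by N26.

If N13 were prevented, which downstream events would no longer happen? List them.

Downstream of N13: N39, N25, N36, N26, N2, N3.
Of those, still caused via another path: N36, N26, N3.
The remainder have no surviving cause.

N2, N25, N39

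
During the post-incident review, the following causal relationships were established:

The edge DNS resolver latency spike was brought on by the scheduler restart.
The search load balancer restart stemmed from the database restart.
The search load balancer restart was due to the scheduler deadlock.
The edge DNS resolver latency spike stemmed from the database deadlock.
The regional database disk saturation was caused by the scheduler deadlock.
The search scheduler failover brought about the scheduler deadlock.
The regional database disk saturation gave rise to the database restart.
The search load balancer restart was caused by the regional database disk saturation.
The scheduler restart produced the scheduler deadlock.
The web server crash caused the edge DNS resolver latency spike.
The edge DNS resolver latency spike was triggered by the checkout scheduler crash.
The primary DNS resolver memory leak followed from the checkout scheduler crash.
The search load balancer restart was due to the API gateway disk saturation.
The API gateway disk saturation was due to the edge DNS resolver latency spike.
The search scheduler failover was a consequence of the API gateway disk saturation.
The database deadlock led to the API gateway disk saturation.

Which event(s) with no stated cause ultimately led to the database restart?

Tracing upstream from the database restart: the database restart ← the regional database disk saturation ← the scheduler deadlock ← the scheduler restart.
A separate upstream branch: the database restart ← the regional database disk saturation ← the scheduler deadlock ← the search scheduler failover ← the API gateway disk saturation ← the database deadlock.
A separate upstream branch: the database restart ← the regional database disk saturation ← the scheduler deadlock ← the search scheduler failover ← the API gateway disk saturation ← the edge DNS resolver latency spike ← the checkout scheduler crash.
A separate upstream branch: the database restart ← the regional database disk saturation ← the scheduler deadlock ← the search scheduler failover ← the API gateway disk saturation ← the edge DNS resolver latency spike ← the web server crash.
Each of those chain origins has no stated cause.

the checkout scheduler crash, the database deadlock, the scheduler restart, the web server crash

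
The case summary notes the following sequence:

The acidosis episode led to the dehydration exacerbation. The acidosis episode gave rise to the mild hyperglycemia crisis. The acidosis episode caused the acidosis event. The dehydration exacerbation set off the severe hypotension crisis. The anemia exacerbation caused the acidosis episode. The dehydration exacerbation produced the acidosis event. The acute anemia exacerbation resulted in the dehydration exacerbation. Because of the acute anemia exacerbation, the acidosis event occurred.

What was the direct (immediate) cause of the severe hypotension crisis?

the dehydration exacerbation

Upstream contributors include the anemia exacerbation, the acute anemia exacerbation, the acidosis episode, but only the dehydration exacerbation feeds directly into the severe hypotension crisis.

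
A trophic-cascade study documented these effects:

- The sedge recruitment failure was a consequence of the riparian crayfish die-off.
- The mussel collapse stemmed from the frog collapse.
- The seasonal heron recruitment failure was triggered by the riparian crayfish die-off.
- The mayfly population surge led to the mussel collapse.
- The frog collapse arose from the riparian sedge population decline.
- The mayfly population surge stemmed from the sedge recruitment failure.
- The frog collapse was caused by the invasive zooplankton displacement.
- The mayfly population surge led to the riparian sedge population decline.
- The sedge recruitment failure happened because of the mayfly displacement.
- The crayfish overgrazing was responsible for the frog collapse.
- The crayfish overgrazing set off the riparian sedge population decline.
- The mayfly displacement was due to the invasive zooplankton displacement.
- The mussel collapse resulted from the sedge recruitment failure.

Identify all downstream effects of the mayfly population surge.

the frog collapse, the mussel collapse, the riparian sedge population decline

Direct effects: the riparian sedge population decline, the mussel collapse.
2 steps out: the frog collapse.
Not reachable from it: the crayfish overgrazing, the riparian crayfish die-off, the seasonal heron recruitment failure, the invasive zooplankton displacement, the mayfly displacement, the sedge recruitment failure.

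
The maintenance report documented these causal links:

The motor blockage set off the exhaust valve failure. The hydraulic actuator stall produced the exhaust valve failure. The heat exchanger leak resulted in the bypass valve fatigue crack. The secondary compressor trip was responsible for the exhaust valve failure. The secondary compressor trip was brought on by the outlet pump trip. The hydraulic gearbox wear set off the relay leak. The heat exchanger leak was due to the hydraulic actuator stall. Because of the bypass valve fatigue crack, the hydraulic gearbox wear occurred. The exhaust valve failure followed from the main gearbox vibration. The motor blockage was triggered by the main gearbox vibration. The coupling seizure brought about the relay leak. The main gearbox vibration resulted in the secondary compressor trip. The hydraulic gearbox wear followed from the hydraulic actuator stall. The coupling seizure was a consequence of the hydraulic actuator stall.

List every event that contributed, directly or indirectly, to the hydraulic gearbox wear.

Immediate causes of the hydraulic gearbox wear: the hydraulic actuator stall, the bypass valve fatigue crack.
Further upstream: the heat exchanger leak.

the bypass valve fatigue crack, the heat exchanger leak, the hydraulic actuator stall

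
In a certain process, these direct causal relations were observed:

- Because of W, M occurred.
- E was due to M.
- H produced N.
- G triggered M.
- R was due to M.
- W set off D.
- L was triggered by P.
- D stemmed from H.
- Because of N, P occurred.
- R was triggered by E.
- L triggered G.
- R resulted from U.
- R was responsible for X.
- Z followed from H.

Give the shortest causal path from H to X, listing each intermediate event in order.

H → N
N → P
P → L
L → G
G → M
M → R
R → X
Length: 7 steps.

H → N → P → L → G → M → R → X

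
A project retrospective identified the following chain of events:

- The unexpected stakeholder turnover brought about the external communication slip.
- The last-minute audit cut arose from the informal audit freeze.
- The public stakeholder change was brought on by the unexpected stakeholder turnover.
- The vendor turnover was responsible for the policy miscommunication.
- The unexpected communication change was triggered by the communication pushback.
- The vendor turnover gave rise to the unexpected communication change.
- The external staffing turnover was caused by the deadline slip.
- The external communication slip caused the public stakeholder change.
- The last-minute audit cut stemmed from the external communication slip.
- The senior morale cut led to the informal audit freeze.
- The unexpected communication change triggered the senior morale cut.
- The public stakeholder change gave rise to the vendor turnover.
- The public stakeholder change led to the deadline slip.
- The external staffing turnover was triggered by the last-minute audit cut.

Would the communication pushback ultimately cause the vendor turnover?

The communication pushback leads to the unexpected communication change, the senior morale cut, the informal audit freeze, the last-minute audit cut, the external staffing turnover; the vendor turnover is not among them.

No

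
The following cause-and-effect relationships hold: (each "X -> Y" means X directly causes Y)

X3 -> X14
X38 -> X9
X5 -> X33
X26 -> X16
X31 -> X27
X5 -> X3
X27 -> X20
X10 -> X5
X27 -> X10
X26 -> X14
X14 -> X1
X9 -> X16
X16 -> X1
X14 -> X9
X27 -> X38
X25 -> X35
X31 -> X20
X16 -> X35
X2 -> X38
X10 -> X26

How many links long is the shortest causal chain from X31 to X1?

5

Shortest chain: X31 → X27 → X10 → X26 → X14 → X1.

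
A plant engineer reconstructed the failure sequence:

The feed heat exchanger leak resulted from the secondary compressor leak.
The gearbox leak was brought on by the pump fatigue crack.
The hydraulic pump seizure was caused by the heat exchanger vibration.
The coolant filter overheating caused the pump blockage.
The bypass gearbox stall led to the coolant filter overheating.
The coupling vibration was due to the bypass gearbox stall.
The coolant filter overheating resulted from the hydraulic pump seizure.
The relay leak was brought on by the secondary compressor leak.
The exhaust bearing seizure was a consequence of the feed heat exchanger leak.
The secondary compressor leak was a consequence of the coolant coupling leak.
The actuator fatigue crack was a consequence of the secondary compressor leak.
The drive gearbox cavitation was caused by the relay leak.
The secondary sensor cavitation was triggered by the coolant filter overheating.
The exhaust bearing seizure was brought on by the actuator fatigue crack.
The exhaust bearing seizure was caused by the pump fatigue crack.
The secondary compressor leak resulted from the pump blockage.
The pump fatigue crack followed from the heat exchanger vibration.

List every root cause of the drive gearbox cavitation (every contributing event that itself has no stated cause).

the bypass gearbox stall, the coolant coupling leak, the heat exchanger vibration

Tracing upstream from the drive gearbox cavitation: the drive gearbox cavitation ← the relay leak ← the secondary compressor leak ← the pump blockage ← the coolant filter overheating ← the hydraulic pump seizure ← the heat exchanger vibration.
A separate upstream branch: the drive gearbox cavitation ← the relay leak ← the secondary compressor leak ← the pump blockage ← the coolant filter overheating ← the bypass gearbox stall.
A separate upstream branch: the drive gearbox cavitation ← the relay leak ← the secondary compressor leak ← the coolant coupling leak.
Each of those chain origins has no stated cause.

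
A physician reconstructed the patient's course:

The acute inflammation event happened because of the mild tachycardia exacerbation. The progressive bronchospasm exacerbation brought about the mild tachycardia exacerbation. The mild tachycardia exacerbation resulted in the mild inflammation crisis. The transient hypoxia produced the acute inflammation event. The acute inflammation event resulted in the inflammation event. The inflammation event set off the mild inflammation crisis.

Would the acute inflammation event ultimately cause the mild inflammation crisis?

There is a causal chain: the acute inflammation event → the inflammation event → the mild inflammation crisis.

Yes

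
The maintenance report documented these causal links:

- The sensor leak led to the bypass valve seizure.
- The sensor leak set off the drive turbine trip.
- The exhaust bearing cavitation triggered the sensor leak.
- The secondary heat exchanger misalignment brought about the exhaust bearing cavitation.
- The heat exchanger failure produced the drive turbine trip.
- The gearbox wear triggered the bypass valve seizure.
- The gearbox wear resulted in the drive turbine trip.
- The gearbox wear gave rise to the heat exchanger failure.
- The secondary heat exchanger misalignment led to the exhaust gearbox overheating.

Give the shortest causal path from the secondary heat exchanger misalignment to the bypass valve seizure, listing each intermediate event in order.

the secondary heat exchanger misalignment → the exhaust bearing cavitation
the exhaust bearing cavitation → the sensor leak
the sensor leak → the bypass valve seizure
Length: 3 steps.

the secondary heat exchanger misalignment → the exhaust bearing cavitation → the sensor leak → the bypass valve seizure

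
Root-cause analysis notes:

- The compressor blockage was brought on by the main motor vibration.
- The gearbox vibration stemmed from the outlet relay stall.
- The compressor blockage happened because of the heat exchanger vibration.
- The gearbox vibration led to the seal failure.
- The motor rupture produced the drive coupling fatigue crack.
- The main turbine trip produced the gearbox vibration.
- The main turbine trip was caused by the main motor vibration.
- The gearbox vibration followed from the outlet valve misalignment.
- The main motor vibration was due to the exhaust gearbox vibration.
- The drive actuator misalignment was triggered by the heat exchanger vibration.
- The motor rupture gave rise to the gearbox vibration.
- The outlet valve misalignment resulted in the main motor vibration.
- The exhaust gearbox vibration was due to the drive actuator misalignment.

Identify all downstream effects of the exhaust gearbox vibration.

Direct effects: the main motor vibration.
2 steps out: the compressor blockage, the main turbine trip.
3 steps out: the gearbox vibration.
4 steps out: the seal failure.
Not reachable from it: the outlet valve misalignment, the heat exchanger vibration, the motor rupture, the drive actuator misalignment, the drive coupling fatigue crack, the outlet relay stall.

the compressor blockage, the gearbox vibration, the main motor vibration, the main turbine trip, the seal failure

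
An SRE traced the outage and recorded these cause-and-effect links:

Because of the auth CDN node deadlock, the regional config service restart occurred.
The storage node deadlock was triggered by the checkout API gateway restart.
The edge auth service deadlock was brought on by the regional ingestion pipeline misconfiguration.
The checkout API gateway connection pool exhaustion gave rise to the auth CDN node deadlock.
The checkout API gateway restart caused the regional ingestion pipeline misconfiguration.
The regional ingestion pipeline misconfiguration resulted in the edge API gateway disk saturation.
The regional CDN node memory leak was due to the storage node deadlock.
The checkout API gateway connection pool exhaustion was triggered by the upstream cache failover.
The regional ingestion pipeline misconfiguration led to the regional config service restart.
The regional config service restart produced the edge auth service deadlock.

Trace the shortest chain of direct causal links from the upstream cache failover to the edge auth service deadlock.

the upstream cache failover → the checkout API gateway connection pool exhaustion → the auth CDN node deadlock → the regional config service restart → the edge auth service deadlock

the upstream cache failover → the checkout API gateway connection pool exhaustion
the checkout API gateway connection pool exhaustion → the auth CDN node deadlock
the auth CDN node deadlock → the regional config service restart
the regional config service restart → the edge auth service deadlock
Length: 4 steps.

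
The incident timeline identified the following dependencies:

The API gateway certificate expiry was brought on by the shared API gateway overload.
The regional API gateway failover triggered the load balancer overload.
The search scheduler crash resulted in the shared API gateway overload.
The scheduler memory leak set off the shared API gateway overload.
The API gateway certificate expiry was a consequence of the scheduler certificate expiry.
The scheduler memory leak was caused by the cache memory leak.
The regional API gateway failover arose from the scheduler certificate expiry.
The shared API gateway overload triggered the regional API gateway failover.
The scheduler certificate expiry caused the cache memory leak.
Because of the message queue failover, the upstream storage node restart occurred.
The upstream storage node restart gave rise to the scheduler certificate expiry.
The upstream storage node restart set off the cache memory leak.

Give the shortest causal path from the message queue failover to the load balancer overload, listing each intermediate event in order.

the message queue failover → the upstream storage node restart → the scheduler certificate expiry → the regional API gateway failover → the load balancer overload

the message queue failover → the upstream storage node restart
the upstream storage node restart → the scheduler certificate expiry
the scheduler certificate expiry → the regional API gateway failover
the regional API gateway failover → the load balancer overload
Length: 4 steps.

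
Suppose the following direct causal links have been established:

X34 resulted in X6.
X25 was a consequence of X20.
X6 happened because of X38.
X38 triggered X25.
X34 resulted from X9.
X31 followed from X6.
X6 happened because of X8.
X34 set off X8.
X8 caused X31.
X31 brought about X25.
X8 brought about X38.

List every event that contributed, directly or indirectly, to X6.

Immediate causes of X6: X34, X8, X38.
Further upstream: X9.

X34, X38, X8, X9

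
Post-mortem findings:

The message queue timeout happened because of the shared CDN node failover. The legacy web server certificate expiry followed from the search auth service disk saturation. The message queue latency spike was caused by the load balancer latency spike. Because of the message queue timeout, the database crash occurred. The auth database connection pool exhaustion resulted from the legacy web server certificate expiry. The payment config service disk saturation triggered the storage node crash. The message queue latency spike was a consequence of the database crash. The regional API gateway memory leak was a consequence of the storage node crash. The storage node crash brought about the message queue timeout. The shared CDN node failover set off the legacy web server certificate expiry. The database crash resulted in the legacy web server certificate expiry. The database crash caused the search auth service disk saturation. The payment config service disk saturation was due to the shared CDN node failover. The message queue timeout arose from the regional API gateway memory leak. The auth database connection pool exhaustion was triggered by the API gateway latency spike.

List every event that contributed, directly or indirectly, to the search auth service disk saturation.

the database crash, the message queue timeout, the payment config service disk saturation, the regional API gateway memory leak, the shared CDN node failover, the storage node crash

Immediate cause of the search auth service disk saturation: the database crash.
Further upstream: the shared CDN node failover, the payment config service disk saturation, the storage node crash, the regional API gateway memory leak, the message queue timeout.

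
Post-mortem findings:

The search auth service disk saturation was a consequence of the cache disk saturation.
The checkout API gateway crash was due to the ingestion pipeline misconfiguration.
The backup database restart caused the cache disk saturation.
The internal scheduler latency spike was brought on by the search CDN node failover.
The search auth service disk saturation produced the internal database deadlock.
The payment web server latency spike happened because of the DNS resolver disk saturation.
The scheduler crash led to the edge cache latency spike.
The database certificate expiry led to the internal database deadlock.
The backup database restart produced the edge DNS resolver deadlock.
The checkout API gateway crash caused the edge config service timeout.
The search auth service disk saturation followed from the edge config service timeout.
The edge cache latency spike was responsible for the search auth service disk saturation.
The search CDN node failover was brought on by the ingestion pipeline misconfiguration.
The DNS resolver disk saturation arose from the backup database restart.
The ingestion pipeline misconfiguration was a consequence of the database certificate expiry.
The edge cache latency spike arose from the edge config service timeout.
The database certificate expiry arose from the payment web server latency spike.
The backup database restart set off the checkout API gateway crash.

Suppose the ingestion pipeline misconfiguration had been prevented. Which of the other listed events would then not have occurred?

the internal scheduler latency spike, the search CDN node failover

Downstream of the ingestion pipeline misconfiguration: the checkout API gateway crash, the search CDN node failover, the internal scheduler latency spike, the edge config service timeout, the edge cache latency spike, the search auth service disk saturation, the internal database deadlock.
Of those, still caused via another path: the checkout API gateway crash, the edge config service timeout, the edge cache latency spike, the search auth service disk saturation, the internal database deadlock.
The remainder have no surviving cause.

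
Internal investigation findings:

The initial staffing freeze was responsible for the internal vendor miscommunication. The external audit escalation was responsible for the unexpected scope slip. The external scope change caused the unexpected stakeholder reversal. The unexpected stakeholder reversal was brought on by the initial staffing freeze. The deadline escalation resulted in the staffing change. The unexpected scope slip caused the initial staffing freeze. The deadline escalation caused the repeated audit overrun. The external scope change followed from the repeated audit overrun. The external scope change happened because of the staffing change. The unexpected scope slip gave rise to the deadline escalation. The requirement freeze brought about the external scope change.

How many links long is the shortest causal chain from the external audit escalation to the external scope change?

4

Shortest chain: the external audit escalation → the unexpected scope slip → the deadline escalation → the staffing change → the external scope change.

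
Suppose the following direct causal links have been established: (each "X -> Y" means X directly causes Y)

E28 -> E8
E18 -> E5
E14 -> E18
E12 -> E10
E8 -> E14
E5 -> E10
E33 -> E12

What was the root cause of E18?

Tracing upstream from E18: E18 ← E14 ← E8 ← E28.
E28 has no stated cause, so it is the root.

E28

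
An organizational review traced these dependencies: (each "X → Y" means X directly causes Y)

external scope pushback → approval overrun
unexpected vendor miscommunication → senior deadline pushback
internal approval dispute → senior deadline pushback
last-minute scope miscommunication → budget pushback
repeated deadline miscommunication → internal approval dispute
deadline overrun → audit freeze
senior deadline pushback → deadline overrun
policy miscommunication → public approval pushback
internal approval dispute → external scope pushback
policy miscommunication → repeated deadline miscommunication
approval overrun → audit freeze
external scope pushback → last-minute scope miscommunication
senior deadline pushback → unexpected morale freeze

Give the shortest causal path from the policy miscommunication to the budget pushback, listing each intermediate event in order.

the policy miscommunication → the repeated deadline miscommunication
the repeated deadline miscommunication → the internal approval dispute
the internal approval dispute → the external scope pushback
the external scope pushback → the last-minute scope miscommunication
the last-minute scope miscommunication → the budget pushback
Length: 5 steps.

the policy miscommunication → the repeated deadline miscommunication → the internal approval dispute → the external scope pushback → the last-minute scope miscommunication → the budget pushback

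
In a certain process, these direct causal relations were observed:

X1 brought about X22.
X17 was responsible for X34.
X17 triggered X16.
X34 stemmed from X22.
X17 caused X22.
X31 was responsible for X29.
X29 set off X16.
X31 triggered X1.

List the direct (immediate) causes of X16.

X17, X29

Upstream contributors include X31, but only X17, X29 feed directly into X16.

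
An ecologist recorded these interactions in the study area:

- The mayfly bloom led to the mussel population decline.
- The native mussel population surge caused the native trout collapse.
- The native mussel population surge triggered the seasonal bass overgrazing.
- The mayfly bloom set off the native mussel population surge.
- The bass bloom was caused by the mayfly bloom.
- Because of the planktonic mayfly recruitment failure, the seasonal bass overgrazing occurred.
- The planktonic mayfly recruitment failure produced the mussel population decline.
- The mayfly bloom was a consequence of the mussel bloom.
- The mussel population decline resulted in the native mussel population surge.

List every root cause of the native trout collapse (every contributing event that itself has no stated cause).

the mussel bloom, the planktonic mayfly recruitment failure

Tracing upstream from the native trout collapse: the native trout collapse ← the native mussel population surge ← the mayfly bloom ← the mussel bloom.
A separate upstream branch: the native trout collapse ← the native mussel population surge ← the mussel population decline ← the planktonic mayfly recruitment failure.
Each of those chain origins has no stated cause.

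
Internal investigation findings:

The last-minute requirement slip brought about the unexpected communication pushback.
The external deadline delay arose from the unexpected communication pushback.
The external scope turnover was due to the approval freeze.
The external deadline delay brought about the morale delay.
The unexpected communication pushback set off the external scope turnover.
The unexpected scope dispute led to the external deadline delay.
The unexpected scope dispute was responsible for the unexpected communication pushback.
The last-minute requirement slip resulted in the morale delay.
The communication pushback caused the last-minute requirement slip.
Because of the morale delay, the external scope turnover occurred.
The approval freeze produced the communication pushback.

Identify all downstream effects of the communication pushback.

Direct effects: the last-minute requirement slip.
2 steps out: the unexpected communication pushback, the morale delay.
3 steps out: the external deadline delay, the external scope turnover.
Not reachable from it: the approval freeze, the unexpected scope dispute.

the external deadline delay, the external scope turnover, the last-minute requirement slip, the morale delay, the unexpected communication pushback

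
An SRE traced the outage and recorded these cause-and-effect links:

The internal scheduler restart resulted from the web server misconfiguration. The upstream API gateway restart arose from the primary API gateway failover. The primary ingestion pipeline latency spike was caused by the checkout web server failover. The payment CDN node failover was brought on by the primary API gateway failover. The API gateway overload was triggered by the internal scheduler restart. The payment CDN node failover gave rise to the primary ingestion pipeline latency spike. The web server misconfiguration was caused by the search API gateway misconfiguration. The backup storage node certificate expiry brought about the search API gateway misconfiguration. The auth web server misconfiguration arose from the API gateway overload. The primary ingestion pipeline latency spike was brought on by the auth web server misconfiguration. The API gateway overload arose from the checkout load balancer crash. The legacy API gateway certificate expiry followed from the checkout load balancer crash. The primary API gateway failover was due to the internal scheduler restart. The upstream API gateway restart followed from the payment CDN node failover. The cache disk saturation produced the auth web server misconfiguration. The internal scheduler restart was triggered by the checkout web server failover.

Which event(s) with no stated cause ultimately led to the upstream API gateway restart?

the backup storage node certificate expiry, the checkout web server failover

Tracing upstream from the upstream API gateway restart: the upstream API gateway restart ← the primary API gateway failover ← the internal scheduler restart ← the web server misconfiguration ← the search API gateway misconfiguration ← the backup storage node certificate expiry.
A separate upstream branch: the upstream API gateway restart ← the primary API gateway failover ← the internal scheduler restart ← the checkout web server failover.
Each of those chain origins has no stated cause.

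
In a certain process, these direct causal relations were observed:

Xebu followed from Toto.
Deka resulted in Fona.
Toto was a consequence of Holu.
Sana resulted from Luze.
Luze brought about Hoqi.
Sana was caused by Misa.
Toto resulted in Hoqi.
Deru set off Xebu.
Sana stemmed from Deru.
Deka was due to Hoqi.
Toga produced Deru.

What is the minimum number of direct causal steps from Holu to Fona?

4

Shortest chain: Holu → Toto → Hoqi → Deka → Fona.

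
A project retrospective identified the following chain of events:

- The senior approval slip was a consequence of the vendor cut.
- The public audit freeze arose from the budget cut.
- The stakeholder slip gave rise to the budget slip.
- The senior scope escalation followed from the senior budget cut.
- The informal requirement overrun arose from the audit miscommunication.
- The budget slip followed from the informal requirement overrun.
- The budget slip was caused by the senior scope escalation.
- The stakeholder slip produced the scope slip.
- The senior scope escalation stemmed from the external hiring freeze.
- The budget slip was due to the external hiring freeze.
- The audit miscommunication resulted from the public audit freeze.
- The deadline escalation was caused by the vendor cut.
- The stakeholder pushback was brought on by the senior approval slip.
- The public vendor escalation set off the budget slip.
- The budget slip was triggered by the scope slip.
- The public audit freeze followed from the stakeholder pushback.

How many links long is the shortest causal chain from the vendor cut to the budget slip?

6

Shortest chain: the vendor cut → the senior approval slip → the stakeholder pushback → the public audit freeze → the audit miscommunication → the informal requirement overrun → the budget slip.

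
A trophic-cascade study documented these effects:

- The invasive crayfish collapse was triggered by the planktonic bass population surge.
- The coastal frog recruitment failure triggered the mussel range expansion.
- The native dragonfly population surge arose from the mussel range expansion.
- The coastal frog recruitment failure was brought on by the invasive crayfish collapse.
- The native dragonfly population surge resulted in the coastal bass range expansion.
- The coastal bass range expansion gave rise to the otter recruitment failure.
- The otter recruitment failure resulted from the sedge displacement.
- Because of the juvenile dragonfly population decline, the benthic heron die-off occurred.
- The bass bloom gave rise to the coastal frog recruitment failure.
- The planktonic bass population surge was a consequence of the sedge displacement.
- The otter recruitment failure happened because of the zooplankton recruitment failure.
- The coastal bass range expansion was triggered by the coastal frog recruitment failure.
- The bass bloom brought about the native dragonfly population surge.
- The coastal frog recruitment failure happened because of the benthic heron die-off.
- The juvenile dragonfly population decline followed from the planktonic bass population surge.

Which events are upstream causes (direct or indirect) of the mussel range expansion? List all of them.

Immediate cause of the mussel range expansion: the coastal frog recruitment failure.
Further upstream: the sedge displacement, the planktonic bass population surge, the juvenile dragonfly population decline, the invasive crayfish collapse, the benthic heron die-off, the bass bloom.

the bass bloom, the benthic heron die-off, the coastal frog recruitment failure, the invasive crayfish collapse, the juvenile dragonfly population decline, the planktonic bass population surge, the sedge displacement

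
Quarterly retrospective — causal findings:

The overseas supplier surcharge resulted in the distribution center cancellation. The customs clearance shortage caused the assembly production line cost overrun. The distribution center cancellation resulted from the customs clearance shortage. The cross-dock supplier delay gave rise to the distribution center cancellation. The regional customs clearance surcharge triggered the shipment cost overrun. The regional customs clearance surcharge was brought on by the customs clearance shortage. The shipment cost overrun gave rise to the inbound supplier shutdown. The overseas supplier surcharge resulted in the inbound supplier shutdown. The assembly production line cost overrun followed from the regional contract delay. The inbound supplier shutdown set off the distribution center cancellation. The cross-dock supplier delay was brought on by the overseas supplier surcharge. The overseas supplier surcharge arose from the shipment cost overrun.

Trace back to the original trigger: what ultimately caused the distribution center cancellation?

Tracing upstream from the distribution center cancellation: the distribution center cancellation ← the customs clearance shortage.
The customs clearance shortage has no stated cause, so it is the root.

the customs clearance shortage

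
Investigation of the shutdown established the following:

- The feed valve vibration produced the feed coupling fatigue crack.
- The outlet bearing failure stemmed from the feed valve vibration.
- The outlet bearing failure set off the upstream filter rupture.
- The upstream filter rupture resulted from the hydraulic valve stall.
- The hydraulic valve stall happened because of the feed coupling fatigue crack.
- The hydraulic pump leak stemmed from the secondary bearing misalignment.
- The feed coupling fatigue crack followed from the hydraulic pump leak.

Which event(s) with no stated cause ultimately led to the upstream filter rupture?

the feed valve vibration, the secondary bearing misalignment

Tracing upstream from the upstream filter rupture: the upstream filter rupture ← the outlet bearing failure ← the feed valve vibration.
A separate upstream branch: the upstream filter rupture ← the hydraulic valve stall ← the feed coupling fatigue crack ← the hydraulic pump leak ← the secondary bearing misalignment.
Each of those chain origins has no stated cause.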